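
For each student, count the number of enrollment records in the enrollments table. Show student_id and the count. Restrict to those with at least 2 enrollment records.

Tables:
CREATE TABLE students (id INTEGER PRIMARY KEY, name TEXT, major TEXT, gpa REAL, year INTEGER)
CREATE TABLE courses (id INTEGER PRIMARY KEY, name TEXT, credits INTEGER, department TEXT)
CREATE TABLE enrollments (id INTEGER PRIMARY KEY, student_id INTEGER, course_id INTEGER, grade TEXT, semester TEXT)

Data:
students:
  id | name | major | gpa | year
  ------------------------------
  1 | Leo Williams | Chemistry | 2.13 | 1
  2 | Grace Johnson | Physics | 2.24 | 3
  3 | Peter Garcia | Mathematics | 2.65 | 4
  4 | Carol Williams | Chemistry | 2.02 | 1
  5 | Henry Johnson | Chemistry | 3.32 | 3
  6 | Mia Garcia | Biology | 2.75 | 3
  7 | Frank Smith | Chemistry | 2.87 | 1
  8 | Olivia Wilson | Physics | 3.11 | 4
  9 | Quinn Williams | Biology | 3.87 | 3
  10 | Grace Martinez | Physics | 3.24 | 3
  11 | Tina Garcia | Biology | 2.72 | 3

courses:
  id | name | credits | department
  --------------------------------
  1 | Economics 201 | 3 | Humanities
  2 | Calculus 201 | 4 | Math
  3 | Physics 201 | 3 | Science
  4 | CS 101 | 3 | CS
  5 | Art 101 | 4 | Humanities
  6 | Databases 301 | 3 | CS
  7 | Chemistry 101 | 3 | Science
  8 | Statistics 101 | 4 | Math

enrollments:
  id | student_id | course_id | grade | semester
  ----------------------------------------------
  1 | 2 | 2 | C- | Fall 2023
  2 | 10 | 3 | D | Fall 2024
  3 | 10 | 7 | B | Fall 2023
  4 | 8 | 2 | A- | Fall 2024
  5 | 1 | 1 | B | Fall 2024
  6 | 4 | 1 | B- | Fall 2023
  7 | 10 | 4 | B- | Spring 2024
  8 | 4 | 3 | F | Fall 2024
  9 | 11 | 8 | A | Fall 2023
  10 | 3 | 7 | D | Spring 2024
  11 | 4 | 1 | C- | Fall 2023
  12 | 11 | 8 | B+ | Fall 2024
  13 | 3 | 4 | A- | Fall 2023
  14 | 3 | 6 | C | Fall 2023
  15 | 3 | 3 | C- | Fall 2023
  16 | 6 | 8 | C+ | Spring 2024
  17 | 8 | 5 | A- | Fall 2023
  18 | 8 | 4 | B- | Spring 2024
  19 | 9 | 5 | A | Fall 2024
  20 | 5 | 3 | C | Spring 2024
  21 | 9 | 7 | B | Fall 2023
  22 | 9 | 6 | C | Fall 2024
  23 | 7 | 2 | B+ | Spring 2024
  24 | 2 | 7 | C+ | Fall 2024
SELECT student_id, COUNT(*) AS enrollment_count FROM enrollments GROUP BY student_id HAVING COUNT(*) >= 2

Execution result:
student_id | enrollment_count
2 | 2
3 | 4
4 | 3
8 | 3
9 | 3
10 | 3
11 | 2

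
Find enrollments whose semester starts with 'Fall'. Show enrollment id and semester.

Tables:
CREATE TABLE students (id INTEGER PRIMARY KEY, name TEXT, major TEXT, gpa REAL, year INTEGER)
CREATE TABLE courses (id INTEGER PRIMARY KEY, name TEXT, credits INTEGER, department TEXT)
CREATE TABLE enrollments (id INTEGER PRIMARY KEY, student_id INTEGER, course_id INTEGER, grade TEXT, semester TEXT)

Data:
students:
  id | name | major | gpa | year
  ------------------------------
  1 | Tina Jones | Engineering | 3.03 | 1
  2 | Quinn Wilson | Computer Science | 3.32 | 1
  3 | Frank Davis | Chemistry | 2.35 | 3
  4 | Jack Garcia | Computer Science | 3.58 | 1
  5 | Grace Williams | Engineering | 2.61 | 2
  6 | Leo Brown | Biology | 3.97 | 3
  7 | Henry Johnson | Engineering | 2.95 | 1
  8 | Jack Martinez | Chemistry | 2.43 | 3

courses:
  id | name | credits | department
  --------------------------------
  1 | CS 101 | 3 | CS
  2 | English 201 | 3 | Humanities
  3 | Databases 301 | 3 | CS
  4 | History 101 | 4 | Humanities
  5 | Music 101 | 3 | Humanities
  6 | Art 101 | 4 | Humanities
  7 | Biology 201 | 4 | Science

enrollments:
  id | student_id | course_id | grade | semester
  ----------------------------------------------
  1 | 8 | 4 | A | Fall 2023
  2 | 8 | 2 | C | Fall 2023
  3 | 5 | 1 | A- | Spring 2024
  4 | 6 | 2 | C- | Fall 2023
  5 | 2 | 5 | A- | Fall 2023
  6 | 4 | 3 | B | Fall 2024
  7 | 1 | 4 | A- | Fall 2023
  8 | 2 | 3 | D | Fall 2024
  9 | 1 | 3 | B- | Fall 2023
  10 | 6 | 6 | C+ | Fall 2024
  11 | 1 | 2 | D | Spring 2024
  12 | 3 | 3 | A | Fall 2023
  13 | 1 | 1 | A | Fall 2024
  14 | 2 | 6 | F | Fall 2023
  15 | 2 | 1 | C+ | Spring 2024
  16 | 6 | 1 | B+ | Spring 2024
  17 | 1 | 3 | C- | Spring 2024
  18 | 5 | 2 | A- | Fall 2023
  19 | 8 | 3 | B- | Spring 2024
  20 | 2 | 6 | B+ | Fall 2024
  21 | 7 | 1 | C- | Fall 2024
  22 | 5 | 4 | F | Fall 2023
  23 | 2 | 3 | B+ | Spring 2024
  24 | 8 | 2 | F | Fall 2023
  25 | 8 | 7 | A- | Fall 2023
SELECT id, semester FROM enrollments WHERE semester LIKE 'Fall%'

Execution result:
id | semester
1 | Fall 2023
2 | Fall 2023
4 | Fall 2023
5 | Fall 2023
6 | Fall 2024
7 | Fall 2023
8 | Fall 2024
9 | Fall 2023
10 | Fall 2024
12 | Fall 2023
13 | Fall 2024
14 | Fall 2023
18 | Fall 2023
20 | Fall 2024
21 | Fall 2024
22 | Fall 2023
24 | Fall 2023
25 | Fall 2023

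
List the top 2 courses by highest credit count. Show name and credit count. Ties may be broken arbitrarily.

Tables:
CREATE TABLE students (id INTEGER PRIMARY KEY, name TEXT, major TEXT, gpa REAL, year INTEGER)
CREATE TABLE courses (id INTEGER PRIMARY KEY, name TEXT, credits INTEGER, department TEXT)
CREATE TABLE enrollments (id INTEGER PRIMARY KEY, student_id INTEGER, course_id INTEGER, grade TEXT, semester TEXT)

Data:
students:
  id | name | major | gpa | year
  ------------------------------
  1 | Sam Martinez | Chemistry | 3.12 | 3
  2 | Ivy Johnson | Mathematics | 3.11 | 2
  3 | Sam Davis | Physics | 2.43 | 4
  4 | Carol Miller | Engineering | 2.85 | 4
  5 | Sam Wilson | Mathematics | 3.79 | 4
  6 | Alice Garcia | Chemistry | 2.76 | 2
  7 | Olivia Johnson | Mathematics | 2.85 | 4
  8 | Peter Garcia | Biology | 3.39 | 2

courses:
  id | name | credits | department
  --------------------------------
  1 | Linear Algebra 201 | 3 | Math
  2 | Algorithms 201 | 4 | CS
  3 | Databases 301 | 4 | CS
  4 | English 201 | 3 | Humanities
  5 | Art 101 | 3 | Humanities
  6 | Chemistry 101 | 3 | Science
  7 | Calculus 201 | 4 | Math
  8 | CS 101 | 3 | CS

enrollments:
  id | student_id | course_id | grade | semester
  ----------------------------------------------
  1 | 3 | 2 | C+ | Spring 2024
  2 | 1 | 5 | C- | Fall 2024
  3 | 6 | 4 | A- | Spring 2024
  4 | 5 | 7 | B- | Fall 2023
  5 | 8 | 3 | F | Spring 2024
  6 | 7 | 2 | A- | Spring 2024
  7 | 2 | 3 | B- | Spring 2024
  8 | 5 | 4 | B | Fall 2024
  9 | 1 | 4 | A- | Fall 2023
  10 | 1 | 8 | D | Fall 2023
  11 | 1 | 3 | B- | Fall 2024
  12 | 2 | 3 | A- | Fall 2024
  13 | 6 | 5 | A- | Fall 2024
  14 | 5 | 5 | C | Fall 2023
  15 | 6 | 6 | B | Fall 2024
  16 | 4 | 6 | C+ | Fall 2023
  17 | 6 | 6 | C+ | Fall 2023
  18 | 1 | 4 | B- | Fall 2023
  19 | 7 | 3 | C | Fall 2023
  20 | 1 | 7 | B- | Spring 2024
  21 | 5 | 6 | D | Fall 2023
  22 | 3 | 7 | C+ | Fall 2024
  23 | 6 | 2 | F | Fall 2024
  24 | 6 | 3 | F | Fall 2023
SELECT name, credits FROM courses ORDER BY credits DESC LIMIT 2

Execution result:
name | credits
Algorithms 201 | 4
Databases 301 | 4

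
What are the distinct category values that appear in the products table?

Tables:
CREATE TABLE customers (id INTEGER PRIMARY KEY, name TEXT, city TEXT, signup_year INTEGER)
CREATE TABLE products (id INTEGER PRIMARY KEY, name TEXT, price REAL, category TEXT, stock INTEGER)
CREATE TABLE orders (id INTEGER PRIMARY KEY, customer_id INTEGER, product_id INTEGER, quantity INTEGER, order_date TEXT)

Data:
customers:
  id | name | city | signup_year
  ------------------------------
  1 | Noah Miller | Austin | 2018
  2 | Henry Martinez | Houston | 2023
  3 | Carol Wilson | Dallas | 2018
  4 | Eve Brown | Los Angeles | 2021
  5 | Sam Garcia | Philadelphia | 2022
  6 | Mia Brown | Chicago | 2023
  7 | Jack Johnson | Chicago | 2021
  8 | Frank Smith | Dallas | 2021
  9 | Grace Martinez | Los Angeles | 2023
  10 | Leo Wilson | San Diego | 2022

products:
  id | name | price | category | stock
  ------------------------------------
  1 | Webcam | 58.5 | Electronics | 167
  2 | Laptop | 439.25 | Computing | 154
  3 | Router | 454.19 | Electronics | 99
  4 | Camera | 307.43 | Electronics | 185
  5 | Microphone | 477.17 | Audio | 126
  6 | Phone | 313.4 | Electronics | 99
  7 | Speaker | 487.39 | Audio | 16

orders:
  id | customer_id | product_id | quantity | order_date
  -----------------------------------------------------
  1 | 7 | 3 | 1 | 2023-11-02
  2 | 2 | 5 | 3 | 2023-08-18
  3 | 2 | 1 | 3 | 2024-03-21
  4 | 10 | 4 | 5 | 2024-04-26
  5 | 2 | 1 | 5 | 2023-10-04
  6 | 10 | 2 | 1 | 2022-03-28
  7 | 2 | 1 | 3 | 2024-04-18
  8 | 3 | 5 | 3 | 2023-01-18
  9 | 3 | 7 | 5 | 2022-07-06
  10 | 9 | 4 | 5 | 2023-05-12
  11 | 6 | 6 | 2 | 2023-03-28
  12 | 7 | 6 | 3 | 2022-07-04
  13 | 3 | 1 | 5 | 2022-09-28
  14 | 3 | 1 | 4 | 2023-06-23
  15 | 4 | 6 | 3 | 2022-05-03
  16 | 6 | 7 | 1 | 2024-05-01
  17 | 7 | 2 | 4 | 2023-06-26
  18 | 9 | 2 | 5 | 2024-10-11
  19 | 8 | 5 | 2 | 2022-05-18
SELECT DISTINCT category FROM products

Execution result:
category
Electronics
Computing
Audio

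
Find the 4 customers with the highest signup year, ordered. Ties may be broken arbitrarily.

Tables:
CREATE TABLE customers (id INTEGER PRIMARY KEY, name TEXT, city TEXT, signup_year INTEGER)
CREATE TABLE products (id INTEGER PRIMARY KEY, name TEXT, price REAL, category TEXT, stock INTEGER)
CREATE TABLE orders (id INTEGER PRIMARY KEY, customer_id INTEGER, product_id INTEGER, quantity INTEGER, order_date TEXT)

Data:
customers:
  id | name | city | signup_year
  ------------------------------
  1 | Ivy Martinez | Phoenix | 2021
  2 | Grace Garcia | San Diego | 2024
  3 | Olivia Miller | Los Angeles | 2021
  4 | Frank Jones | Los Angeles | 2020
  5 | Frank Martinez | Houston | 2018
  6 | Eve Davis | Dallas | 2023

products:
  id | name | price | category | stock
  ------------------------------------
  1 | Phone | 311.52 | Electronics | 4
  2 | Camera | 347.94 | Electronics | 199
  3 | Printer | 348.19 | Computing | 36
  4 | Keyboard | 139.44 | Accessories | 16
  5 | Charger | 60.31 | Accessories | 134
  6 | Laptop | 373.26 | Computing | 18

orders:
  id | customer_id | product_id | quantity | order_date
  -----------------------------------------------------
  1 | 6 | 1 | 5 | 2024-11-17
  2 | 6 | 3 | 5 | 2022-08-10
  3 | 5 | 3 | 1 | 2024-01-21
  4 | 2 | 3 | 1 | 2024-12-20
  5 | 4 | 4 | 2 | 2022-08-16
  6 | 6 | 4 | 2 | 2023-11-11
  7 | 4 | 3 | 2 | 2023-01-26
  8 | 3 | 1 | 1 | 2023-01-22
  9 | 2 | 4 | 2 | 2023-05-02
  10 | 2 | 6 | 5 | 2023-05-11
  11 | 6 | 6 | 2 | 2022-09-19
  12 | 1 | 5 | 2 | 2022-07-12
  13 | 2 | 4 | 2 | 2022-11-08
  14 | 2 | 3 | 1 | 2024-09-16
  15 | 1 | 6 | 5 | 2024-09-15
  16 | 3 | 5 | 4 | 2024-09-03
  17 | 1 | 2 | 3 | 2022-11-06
SELECT name, signup_year FROM customers ORDER BY signup_year DESC LIMIT 4

Execution result:
name | signup_year
Grace Garcia | 2024
Eve Davis | 2023
Ivy Martinez | 2021
Olivia Miller | 2021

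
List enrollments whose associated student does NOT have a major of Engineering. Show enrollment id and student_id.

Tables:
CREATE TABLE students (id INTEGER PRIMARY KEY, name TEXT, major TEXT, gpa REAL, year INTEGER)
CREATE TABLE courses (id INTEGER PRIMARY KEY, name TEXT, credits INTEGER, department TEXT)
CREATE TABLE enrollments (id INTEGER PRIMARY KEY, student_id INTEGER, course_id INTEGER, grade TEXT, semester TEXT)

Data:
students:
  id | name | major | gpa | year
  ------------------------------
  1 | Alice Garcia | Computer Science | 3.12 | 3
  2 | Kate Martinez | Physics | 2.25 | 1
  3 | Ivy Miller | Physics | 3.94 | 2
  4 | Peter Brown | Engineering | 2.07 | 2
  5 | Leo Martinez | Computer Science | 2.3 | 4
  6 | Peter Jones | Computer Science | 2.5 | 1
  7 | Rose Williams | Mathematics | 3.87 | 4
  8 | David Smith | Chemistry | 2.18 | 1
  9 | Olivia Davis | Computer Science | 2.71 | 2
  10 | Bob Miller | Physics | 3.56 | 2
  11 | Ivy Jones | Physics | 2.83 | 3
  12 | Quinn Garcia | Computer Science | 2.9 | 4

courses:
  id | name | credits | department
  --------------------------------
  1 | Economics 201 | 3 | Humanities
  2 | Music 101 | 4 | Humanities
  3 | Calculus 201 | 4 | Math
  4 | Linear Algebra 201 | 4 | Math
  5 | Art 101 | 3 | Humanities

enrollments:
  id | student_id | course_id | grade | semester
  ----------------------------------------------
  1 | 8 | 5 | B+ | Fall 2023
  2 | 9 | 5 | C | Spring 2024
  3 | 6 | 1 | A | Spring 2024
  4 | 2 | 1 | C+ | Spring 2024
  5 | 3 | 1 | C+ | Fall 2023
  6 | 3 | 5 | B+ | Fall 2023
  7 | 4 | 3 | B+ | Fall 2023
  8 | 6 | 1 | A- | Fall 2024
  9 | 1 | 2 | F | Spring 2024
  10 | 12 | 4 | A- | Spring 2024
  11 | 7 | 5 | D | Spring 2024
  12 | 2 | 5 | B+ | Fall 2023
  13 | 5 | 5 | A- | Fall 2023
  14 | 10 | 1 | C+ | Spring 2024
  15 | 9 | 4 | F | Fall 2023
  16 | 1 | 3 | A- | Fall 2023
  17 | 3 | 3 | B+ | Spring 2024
SELECT id, student_id FROM enrollments WHERE student_id NOT IN (SELECT id FROM students WHERE major = 'Engineering')

Execution result:
id | student_id
1 | 8
2 | 9
3 | 6
4 | 2
5 | 3
6 | 3
8 | 6
9 | 1
10 | 12
11 | 7
12 | 2
13 | 5
14 | 10
15 | 9
16 | 1
17 | 3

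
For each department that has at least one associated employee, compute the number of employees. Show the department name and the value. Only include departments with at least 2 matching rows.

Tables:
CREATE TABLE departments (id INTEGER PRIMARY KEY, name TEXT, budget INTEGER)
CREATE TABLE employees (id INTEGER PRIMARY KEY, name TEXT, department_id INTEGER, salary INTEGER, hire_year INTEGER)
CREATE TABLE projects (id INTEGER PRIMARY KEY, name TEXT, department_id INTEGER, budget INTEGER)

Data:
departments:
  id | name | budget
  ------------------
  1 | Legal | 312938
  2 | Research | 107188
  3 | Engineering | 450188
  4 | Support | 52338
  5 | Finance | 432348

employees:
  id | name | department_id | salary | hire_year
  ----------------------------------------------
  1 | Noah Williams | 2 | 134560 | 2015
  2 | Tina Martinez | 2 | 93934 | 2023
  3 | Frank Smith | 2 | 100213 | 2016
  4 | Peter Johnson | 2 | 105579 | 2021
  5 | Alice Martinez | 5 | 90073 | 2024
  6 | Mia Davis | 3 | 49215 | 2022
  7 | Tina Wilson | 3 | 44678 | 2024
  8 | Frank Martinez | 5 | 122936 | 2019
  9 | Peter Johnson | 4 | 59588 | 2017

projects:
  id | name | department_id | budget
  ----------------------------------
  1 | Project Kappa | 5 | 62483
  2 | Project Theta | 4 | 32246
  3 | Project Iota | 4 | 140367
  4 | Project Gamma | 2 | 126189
SELECT p.name, COUNT(*) AS n FROM employees c JOIN departments p ON c.department_id = p.id GROUP BY p.id, p.name HAVING COUNT(*) >= 2

Execution result:
name | n
Research | 4
Engineering | 2
Finance | 2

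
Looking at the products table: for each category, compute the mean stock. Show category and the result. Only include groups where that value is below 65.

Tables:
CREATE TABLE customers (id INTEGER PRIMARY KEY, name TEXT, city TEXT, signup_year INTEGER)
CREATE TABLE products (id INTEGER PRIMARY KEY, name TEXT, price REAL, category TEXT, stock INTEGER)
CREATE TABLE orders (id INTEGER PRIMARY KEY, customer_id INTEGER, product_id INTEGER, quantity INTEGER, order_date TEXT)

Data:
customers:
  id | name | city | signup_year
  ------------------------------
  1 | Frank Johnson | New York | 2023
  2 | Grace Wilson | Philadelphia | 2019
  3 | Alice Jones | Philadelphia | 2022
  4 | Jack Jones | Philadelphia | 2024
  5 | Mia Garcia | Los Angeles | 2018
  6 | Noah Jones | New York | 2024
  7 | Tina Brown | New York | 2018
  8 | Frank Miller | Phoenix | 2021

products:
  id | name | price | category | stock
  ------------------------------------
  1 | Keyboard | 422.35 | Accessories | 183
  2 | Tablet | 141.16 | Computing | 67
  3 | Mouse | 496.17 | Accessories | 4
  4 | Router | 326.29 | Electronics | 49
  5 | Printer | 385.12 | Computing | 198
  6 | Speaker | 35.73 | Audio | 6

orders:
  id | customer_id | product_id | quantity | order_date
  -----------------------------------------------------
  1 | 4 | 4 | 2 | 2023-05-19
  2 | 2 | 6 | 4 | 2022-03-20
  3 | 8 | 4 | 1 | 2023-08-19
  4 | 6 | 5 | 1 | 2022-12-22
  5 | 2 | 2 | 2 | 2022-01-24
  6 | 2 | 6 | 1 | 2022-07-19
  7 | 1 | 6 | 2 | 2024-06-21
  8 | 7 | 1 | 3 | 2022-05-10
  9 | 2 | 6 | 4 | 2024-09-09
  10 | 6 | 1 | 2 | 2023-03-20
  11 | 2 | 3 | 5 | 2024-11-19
SELECT category, AVG(stock) AS avg_stock FROM products GROUP BY category HAVING AVG(stock) < 65

Execution result:
category | avg_stock
Audio | 6.00
Electronics | 49.00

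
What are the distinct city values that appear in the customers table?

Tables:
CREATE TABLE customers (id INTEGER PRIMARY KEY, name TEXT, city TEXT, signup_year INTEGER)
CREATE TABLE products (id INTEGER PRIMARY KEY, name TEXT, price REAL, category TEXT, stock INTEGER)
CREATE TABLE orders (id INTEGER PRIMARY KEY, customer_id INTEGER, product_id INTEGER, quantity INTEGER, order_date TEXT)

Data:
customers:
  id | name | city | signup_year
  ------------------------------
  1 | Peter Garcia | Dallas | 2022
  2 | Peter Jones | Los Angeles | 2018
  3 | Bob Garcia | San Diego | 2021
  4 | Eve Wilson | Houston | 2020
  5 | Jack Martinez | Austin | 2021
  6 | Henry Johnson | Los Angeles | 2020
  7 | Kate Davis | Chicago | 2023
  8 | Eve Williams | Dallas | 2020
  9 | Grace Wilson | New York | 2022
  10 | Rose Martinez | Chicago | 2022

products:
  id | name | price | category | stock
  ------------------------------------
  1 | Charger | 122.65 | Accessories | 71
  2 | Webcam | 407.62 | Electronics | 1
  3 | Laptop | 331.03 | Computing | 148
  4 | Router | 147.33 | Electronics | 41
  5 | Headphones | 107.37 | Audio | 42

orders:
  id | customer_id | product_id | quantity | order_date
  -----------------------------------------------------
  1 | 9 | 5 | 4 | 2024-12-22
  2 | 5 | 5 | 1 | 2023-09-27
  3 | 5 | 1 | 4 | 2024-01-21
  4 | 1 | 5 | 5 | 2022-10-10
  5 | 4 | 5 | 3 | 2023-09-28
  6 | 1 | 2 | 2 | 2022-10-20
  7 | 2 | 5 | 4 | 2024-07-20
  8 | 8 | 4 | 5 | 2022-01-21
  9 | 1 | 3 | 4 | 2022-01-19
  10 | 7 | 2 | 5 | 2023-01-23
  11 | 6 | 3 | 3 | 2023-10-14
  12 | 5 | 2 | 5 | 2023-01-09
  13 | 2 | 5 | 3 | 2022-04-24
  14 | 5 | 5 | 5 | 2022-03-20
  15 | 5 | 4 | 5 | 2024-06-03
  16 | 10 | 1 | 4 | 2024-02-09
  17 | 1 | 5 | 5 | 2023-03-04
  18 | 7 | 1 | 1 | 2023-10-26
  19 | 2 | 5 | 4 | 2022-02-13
SELECT DISTINCT city FROM customers

Execution result:
city
Dallas
Los Angeles
San Diego
Houston
Austin
Chicago
New York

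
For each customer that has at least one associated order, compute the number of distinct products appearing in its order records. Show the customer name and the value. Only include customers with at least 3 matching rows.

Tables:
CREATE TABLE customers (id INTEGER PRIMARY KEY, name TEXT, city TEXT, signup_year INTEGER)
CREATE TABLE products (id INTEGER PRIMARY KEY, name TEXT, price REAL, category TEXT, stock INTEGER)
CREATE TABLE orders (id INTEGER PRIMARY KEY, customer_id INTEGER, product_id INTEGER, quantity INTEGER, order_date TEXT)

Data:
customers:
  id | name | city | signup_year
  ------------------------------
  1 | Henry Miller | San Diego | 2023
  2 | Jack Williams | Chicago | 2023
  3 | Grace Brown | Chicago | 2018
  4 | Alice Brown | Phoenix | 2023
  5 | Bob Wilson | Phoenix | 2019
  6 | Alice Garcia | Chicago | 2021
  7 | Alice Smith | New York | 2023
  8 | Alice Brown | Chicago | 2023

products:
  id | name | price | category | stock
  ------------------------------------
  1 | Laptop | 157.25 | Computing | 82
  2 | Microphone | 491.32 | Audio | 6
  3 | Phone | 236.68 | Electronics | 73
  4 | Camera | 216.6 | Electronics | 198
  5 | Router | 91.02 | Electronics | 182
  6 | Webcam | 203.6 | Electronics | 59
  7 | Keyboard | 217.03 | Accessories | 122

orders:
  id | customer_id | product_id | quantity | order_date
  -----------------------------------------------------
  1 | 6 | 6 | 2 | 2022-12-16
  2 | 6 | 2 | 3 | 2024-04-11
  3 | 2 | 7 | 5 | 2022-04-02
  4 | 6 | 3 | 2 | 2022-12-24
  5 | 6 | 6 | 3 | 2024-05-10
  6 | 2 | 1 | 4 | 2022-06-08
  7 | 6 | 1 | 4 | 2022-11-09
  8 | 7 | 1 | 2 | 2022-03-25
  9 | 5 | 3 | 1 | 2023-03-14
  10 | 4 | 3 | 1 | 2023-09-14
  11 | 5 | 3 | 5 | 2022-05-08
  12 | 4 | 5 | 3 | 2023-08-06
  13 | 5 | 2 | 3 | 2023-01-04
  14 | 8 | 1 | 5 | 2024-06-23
SELECT p.name, COUNT(DISTINCT c.product_id) AS distinct_product_count FROM orders c JOIN customers p ON c.customer_id = p.id GROUP BY p.id, p.name HAVING COUNT(*) >= 3

Execution result:
name | distinct_product_count
Bob Wilson | 2
Alice Garcia | 4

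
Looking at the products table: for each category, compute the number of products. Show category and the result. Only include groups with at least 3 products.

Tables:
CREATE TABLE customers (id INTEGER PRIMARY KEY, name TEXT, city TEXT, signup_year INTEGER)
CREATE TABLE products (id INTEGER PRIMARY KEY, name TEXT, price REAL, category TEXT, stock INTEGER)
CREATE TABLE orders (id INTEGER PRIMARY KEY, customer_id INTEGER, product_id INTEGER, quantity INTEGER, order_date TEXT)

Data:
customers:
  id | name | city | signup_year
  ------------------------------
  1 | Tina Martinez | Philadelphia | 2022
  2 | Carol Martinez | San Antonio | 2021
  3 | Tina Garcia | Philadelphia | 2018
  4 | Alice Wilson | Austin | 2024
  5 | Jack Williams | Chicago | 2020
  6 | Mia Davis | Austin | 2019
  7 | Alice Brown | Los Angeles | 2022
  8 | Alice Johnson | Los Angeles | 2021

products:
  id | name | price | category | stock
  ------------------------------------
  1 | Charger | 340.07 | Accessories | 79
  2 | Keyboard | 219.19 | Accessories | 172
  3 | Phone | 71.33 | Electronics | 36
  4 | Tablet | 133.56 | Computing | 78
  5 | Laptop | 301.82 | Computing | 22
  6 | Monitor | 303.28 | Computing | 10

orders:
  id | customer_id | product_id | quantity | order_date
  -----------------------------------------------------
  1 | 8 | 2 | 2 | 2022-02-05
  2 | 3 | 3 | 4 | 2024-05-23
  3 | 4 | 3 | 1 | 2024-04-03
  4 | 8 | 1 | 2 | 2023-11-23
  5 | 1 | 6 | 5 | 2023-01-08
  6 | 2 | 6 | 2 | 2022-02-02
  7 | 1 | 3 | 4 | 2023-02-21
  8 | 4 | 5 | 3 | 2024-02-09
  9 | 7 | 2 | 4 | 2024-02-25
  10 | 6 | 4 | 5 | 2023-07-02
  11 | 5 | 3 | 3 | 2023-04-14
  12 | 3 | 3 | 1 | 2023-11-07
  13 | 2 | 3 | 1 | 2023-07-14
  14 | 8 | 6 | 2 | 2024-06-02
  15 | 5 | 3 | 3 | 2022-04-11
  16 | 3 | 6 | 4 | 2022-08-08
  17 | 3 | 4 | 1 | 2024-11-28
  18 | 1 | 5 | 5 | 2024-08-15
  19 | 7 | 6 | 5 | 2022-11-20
SELECT category, COUNT(*) AS n FROM products GROUP BY category HAVING COUNT(*) >= 3

Execution result:
category | n
Computing | 3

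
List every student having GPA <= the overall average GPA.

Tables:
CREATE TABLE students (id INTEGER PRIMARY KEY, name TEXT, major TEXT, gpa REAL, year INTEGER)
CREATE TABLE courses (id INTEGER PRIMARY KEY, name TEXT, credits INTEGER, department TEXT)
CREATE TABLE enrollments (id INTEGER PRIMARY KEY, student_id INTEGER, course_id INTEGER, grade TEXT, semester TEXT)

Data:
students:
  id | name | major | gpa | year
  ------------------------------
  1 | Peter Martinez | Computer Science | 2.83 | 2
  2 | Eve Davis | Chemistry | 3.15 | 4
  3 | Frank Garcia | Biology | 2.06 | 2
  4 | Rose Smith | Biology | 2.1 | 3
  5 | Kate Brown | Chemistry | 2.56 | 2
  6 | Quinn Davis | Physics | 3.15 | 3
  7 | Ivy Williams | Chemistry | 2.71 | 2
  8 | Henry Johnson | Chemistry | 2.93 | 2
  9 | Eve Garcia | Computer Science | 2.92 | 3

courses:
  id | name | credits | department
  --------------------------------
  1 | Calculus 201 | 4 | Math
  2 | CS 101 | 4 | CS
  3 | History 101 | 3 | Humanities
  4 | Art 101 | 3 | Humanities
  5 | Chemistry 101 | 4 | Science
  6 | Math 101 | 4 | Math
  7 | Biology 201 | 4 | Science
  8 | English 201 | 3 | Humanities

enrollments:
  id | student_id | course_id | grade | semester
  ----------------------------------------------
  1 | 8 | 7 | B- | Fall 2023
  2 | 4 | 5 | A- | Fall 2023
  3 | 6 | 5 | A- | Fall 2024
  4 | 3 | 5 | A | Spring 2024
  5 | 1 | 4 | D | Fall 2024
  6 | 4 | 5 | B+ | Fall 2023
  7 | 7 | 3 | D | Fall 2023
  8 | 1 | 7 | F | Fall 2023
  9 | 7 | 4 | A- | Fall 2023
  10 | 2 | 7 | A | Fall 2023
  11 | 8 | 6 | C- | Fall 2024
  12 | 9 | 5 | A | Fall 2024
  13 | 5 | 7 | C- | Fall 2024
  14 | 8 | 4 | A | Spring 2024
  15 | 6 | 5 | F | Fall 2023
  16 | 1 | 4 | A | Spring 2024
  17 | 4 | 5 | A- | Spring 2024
SELECT name, gpa FROM students WHERE gpa <= (SELECT AVG(gpa) FROM students)

Execution result:
name | gpa
Frank Garcia | 2.06
Rose Smith | 2.10
Kate Brown | 2.56
Ivy Williams | 2.71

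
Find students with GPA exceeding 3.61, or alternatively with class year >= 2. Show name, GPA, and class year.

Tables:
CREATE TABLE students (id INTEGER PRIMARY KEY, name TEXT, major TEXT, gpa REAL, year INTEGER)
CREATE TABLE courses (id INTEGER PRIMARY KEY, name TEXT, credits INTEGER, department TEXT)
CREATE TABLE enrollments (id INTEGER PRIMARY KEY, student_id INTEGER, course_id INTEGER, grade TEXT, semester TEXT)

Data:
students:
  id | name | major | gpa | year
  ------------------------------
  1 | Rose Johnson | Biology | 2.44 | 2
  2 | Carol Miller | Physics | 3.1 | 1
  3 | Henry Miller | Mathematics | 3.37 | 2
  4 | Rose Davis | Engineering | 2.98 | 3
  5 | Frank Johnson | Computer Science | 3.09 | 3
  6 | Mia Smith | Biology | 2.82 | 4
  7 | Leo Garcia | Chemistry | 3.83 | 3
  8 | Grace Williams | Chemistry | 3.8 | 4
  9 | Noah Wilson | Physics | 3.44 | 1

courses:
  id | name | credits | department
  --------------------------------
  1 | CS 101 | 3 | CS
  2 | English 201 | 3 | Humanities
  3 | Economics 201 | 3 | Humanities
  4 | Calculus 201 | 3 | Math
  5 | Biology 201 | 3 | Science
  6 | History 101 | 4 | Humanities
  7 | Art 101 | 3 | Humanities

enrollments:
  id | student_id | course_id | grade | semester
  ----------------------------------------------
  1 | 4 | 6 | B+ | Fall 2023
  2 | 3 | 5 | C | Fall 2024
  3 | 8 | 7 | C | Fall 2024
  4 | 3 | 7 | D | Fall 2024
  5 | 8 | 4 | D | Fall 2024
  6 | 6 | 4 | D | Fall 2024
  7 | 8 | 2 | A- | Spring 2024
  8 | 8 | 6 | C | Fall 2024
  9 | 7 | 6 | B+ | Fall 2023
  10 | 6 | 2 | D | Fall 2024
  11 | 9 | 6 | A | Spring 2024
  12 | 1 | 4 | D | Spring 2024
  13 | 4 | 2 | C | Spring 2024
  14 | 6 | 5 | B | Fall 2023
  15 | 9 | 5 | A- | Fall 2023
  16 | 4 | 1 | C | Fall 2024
SELECT name, gpa, year FROM students WHERE gpa > 3.61 OR year >= 2

Execution result:
name | gpa | year
Rose Johnson | 2.44 | 2
Henry Miller | 3.37 | 2
Rose Davis | 2.98 | 3
Frank Johnson | 3.09 | 3
Mia Smith | 2.82 | 4
Leo Garcia | 3.83 | 3
Grace Williams | 3.80 | 4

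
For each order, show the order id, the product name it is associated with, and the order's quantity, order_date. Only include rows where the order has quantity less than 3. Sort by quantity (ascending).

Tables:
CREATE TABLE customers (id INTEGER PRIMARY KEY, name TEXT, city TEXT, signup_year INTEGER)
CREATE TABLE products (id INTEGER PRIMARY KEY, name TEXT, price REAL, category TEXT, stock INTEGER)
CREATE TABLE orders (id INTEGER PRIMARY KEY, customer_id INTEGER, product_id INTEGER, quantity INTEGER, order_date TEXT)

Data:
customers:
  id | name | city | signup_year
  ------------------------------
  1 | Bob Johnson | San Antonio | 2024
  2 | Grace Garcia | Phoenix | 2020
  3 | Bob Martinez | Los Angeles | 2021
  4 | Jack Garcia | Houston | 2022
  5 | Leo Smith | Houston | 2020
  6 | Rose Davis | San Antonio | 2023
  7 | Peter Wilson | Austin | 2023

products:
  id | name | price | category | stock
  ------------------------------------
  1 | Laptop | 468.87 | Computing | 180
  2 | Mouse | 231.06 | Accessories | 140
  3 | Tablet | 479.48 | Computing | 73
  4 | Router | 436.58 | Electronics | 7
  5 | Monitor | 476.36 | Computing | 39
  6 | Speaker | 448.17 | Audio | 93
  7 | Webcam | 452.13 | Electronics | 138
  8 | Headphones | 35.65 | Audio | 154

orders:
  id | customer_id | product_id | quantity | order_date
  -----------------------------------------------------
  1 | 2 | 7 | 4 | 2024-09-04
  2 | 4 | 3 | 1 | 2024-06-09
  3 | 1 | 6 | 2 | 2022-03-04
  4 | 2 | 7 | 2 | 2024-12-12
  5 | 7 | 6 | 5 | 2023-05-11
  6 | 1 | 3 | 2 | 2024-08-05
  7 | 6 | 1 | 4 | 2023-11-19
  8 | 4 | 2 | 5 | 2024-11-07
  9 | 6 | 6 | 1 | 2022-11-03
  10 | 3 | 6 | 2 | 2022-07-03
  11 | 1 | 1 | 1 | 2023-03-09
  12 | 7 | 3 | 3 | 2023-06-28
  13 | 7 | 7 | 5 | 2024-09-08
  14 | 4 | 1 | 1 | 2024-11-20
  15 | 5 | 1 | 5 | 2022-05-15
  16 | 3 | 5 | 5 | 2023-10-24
SELECT c.id, p.name AS product, c.quantity, c.order_date FROM orders c JOIN products p ON c.product_id = p.id WHERE c.quantity < 3 ORDER BY c.quantity ASC

Execution result:
id | product | quantity | order_date
2 | Tablet | 1 | 2024-06-09
9 | Speaker | 1 | 2022-11-03
11 | Laptop | 1 | 2023-03-09
14 | Laptop | 1 | 2024-11-20
3 | Speaker | 2 | 2022-03-04
4 | Webcam | 2 | 2024-12-12
6 | Tablet | 2 | 2024-08-05
10 | Speaker | 2 | 2022-07-03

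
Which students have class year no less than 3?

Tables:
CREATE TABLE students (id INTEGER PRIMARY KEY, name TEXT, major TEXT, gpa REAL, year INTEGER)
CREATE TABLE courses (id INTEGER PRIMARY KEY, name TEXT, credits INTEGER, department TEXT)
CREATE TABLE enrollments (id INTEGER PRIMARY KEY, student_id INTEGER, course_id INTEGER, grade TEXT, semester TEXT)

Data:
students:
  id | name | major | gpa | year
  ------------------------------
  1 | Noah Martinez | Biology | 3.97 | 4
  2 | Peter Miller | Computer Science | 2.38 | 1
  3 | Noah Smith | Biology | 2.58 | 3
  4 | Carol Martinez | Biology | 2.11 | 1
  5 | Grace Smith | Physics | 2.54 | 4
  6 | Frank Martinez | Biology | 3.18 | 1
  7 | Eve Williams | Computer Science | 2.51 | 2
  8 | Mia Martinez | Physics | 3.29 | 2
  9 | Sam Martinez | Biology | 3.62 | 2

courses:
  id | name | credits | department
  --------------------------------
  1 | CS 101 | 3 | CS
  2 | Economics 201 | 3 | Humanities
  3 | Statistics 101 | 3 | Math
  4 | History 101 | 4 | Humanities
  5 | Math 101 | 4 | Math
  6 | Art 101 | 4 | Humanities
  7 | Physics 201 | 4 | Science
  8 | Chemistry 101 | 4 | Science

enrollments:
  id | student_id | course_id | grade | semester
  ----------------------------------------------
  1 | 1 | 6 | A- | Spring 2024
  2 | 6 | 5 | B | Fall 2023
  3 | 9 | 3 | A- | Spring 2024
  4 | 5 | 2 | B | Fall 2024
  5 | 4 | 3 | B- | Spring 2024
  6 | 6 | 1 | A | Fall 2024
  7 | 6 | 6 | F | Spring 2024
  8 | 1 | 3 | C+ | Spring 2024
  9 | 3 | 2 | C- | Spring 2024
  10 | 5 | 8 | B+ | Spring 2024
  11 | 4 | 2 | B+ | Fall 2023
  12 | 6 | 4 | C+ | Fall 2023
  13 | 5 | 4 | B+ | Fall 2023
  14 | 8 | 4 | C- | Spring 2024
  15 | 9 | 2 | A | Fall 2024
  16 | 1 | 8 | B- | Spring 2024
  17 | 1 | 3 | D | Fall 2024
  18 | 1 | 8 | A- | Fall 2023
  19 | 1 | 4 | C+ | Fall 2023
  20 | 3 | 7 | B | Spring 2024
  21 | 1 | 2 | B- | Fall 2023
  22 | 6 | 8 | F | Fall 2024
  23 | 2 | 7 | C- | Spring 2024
SELECT name, year FROM students WHERE year >= 3

Execution result:
name | year
Noah Martinez | 4
Noah Smith | 3
Grace Smith | 4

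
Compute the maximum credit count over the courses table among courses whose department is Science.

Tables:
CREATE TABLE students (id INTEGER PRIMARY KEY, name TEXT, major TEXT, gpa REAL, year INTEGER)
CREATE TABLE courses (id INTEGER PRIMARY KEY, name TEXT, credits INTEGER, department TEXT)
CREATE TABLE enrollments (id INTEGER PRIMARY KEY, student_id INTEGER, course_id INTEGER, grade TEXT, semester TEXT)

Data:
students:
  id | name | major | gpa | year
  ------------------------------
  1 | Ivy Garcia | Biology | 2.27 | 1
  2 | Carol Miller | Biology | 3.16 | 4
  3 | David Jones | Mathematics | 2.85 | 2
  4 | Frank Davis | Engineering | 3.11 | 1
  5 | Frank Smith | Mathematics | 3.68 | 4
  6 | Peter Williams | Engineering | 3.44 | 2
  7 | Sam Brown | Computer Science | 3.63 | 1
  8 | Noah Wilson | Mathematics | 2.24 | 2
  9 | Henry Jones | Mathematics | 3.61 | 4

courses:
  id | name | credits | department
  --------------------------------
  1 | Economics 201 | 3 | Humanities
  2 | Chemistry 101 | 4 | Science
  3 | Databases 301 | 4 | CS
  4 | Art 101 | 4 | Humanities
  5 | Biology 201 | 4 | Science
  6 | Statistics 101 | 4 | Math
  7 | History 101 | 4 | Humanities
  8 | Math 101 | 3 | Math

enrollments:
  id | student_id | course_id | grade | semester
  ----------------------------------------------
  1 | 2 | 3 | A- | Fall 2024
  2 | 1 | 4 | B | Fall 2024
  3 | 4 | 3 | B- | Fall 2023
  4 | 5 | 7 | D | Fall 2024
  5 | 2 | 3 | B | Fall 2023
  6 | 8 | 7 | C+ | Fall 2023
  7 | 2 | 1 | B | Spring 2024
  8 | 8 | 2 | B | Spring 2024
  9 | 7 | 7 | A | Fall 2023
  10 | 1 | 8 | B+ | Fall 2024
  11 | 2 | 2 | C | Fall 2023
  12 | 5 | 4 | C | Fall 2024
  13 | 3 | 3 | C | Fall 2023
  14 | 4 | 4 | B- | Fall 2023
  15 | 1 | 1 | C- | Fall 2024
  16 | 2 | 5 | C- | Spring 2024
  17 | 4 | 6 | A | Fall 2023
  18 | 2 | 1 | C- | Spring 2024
SELECT MAX(credits) FROM courses WHERE department = 'Science'

Execution result:
4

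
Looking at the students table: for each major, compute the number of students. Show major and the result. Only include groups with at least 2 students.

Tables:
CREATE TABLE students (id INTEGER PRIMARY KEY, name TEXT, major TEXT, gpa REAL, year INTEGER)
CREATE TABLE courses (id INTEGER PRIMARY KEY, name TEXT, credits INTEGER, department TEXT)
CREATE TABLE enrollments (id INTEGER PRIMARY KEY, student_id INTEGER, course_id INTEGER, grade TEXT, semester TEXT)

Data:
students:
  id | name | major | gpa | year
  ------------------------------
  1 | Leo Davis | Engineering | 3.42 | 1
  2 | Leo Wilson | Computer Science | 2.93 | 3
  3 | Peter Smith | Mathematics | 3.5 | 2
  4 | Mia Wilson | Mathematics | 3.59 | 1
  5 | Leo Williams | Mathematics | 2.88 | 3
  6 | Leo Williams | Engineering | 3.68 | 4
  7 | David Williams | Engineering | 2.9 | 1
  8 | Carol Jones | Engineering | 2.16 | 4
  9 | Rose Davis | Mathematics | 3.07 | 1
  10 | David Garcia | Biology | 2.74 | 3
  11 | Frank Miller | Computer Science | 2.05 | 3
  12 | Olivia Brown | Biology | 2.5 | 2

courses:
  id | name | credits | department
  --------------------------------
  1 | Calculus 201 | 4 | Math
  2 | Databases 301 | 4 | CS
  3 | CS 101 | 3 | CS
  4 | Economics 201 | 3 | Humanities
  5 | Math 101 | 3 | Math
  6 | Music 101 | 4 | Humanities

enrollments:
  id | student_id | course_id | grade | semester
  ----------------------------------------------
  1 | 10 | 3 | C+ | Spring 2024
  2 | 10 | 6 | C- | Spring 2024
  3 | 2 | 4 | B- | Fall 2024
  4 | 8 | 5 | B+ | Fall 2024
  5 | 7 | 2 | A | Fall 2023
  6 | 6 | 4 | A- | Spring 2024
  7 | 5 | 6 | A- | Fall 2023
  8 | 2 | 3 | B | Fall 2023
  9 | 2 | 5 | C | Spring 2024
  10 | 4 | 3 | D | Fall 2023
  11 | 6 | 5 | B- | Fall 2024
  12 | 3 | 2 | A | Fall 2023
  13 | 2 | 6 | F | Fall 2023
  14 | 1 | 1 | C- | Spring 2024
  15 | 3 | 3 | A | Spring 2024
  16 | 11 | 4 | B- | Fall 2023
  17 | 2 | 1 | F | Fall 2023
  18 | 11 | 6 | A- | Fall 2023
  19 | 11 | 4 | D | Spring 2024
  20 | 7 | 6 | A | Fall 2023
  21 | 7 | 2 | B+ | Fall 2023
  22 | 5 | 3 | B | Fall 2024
SELECT major, COUNT(*) AS n FROM students GROUP BY major HAVING COUNT(*) >= 2

Execution result:
major | n
Biology | 2
Computer Science | 2
Engineering | 4
Mathematics | 4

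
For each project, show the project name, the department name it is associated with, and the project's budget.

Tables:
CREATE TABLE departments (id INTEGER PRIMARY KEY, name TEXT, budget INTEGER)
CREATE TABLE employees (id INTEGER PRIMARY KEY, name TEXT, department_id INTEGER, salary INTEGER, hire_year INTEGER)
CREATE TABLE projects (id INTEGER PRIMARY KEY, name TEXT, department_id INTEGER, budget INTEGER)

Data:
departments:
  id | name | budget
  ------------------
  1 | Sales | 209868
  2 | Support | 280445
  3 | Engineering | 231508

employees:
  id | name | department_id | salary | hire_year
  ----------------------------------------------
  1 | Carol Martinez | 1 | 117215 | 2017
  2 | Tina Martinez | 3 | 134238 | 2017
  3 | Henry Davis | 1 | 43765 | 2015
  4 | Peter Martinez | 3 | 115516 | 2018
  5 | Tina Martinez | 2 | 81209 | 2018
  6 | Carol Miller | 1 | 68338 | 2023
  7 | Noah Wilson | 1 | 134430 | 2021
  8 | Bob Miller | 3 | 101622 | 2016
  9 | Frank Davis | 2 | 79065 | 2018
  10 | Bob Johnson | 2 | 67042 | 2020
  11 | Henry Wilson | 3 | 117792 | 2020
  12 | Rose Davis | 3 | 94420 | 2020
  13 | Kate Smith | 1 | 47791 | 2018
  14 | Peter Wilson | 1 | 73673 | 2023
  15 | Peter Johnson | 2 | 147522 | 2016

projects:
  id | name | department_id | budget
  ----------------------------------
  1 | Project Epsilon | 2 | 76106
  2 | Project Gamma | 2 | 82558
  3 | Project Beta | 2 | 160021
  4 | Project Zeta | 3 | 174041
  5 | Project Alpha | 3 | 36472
SELECT c.name, p.name AS department, c.budget FROM projects c JOIN departments p ON c.department_id = p.id

Execution result:
name | department | budget
Project Epsilon | Support | 76106
Project Gamma | Support | 82558
Project Beta | Support | 160021
Project Zeta | Engineering | 174041
Project Alpha | Engineering | 36472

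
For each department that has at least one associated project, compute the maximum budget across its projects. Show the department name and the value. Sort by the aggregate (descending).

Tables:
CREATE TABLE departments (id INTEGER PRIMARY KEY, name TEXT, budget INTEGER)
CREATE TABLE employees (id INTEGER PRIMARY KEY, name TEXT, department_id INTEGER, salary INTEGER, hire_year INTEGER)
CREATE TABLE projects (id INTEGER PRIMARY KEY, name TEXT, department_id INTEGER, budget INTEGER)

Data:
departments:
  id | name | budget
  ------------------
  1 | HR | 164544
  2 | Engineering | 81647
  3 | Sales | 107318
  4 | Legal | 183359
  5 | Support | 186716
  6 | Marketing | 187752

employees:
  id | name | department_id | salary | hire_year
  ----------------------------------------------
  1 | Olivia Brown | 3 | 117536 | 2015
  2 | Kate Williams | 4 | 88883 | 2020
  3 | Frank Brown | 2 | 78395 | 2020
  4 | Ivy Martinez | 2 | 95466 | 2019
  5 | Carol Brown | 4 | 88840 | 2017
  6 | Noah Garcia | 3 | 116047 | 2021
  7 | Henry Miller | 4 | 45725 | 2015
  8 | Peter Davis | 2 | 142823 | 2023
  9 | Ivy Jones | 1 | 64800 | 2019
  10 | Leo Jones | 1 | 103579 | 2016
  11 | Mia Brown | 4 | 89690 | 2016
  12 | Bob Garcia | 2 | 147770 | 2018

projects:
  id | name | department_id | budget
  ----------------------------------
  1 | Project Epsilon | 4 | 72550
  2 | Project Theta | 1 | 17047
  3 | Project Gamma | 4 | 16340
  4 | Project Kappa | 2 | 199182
SELECT p.name, MAX(c.budget) AS max_budget FROM projects c JOIN departments p ON c.department_id = p.id GROUP BY p.id, p.name ORDER BY max_budget DESC

Execution result:
name | max_budget
Engineering | 199182
Legal | 72550
HR | 17047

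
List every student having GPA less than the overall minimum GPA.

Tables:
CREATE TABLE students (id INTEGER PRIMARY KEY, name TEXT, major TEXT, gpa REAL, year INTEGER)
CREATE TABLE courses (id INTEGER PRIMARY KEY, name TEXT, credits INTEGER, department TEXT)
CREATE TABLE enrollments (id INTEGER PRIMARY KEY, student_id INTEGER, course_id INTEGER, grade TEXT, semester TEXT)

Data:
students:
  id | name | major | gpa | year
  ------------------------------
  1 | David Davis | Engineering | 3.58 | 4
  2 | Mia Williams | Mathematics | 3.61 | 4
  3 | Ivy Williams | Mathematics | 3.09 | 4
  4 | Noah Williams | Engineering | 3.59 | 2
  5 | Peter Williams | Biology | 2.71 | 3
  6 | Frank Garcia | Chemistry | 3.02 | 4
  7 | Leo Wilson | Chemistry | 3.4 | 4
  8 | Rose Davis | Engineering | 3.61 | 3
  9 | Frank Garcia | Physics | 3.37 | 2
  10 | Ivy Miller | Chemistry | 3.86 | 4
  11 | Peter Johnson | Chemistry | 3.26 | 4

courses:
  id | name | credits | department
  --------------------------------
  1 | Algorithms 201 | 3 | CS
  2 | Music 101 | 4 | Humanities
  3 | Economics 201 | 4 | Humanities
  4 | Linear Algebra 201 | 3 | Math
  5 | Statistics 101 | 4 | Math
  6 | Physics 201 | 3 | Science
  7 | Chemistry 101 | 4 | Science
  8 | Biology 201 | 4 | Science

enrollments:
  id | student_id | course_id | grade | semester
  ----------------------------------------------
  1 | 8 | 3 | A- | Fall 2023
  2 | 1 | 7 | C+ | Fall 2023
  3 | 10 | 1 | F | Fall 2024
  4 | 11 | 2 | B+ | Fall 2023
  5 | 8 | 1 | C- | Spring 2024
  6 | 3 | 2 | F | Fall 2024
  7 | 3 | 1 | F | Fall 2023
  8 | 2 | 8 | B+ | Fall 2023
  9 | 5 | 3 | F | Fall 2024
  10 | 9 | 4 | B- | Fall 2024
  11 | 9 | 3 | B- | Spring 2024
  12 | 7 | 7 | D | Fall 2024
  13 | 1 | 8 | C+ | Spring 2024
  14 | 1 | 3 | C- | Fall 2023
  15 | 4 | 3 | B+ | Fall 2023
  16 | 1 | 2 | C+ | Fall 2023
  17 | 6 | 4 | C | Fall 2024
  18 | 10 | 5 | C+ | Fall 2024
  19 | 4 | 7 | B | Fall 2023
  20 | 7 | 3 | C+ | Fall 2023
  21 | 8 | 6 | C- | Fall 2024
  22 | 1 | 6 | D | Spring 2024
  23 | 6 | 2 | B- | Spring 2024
SELECT name, gpa FROM students WHERE gpa < (SELECT MIN(gpa) FROM students)

Execution result:
(no rows)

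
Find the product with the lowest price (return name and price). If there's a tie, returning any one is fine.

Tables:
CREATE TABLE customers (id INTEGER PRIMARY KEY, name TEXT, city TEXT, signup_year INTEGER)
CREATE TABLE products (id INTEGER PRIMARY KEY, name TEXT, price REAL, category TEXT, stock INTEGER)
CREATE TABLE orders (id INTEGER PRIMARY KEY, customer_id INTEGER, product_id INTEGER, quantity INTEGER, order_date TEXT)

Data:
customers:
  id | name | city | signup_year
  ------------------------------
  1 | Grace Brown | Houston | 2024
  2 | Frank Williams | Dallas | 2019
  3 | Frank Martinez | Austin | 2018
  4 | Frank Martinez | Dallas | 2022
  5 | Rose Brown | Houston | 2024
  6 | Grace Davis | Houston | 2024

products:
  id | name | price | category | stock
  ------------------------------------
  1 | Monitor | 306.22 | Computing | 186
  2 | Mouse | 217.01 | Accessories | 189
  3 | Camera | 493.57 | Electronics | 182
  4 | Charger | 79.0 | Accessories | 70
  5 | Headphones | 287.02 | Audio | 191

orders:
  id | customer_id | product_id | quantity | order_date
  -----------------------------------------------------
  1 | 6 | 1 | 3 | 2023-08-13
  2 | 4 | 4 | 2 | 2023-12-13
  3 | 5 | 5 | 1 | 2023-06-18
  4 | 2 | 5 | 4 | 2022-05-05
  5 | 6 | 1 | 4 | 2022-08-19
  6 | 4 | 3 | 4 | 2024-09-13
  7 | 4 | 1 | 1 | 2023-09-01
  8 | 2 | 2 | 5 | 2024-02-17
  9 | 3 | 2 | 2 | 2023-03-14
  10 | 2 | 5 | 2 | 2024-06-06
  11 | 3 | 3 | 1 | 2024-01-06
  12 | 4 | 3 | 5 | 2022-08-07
SELECT name, price FROM products ORDER BY price ASC LIMIT 1

Execution result:
name | price
Charger | 79.00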